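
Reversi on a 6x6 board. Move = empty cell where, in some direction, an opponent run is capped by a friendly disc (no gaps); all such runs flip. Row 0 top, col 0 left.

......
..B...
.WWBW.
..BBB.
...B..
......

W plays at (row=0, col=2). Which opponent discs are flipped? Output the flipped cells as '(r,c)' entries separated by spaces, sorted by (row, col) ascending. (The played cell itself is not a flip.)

Dir NW: edge -> no flip
Dir N: edge -> no flip
Dir NE: edge -> no flip
Dir W: first cell '.' (not opp) -> no flip
Dir E: first cell '.' (not opp) -> no flip
Dir SW: first cell '.' (not opp) -> no flip
Dir S: opp run (1,2) capped by W -> flip
Dir SE: first cell '.' (not opp) -> no flip

Answer: (1,2)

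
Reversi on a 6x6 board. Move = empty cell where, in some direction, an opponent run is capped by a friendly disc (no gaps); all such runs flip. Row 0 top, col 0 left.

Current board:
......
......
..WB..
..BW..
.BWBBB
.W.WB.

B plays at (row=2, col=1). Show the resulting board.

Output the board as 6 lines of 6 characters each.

Answer: ......
......
.BBB..
..BW..
.BWBBB
.W.WB.

Derivation:
Place B at (2,1); scan 8 dirs for brackets.
Dir NW: first cell '.' (not opp) -> no flip
Dir N: first cell '.' (not opp) -> no flip
Dir NE: first cell '.' (not opp) -> no flip
Dir W: first cell '.' (not opp) -> no flip
Dir E: opp run (2,2) capped by B -> flip
Dir SW: first cell '.' (not opp) -> no flip
Dir S: first cell '.' (not opp) -> no flip
Dir SE: first cell 'B' (not opp) -> no flip
All flips: (2,2)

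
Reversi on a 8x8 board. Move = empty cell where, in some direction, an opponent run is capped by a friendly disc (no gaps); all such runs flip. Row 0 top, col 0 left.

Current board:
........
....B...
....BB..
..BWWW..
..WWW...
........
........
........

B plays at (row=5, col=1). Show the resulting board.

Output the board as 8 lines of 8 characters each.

Place B at (5,1); scan 8 dirs for brackets.
Dir NW: first cell '.' (not opp) -> no flip
Dir N: first cell '.' (not opp) -> no flip
Dir NE: opp run (4,2) (3,3) capped by B -> flip
Dir W: first cell '.' (not opp) -> no flip
Dir E: first cell '.' (not opp) -> no flip
Dir SW: first cell '.' (not opp) -> no flip
Dir S: first cell '.' (not opp) -> no flip
Dir SE: first cell '.' (not opp) -> no flip
All flips: (3,3) (4,2)

Answer: ........
....B...
....BB..
..BBWW..
..BWW...
.B......
........
........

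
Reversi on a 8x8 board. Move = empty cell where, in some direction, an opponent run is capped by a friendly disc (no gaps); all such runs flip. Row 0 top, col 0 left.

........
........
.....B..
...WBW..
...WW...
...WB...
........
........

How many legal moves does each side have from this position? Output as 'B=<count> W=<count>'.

-- B to move --
(2,2): no bracket -> illegal
(2,3): no bracket -> illegal
(2,4): no bracket -> illegal
(2,6): no bracket -> illegal
(3,2): flips 2 -> legal
(3,6): flips 1 -> legal
(4,2): no bracket -> illegal
(4,5): flips 1 -> legal
(4,6): no bracket -> illegal
(5,2): flips 2 -> legal
(5,5): no bracket -> illegal
(6,2): no bracket -> illegal
(6,3): no bracket -> illegal
(6,4): no bracket -> illegal
B mobility = 4
-- W to move --
(1,4): no bracket -> illegal
(1,5): flips 1 -> legal
(1,6): flips 2 -> legal
(2,3): no bracket -> illegal
(2,4): flips 1 -> legal
(2,6): no bracket -> illegal
(3,6): no bracket -> illegal
(4,5): no bracket -> illegal
(5,5): flips 1 -> legal
(6,3): no bracket -> illegal
(6,4): flips 1 -> legal
(6,5): flips 1 -> legal
W mobility = 6

Answer: B=4 W=6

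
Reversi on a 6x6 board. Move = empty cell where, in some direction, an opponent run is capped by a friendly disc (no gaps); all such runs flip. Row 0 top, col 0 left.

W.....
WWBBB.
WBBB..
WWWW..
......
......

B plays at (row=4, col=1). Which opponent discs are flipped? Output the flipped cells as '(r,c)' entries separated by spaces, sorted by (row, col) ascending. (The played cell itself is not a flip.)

Answer: (3,1) (3,2)

Derivation:
Dir NW: opp run (3,0), next=edge -> no flip
Dir N: opp run (3,1) capped by B -> flip
Dir NE: opp run (3,2) capped by B -> flip
Dir W: first cell '.' (not opp) -> no flip
Dir E: first cell '.' (not opp) -> no flip
Dir SW: first cell '.' (not opp) -> no flip
Dir S: first cell '.' (not opp) -> no flip
Dir SE: first cell '.' (not opp) -> no flip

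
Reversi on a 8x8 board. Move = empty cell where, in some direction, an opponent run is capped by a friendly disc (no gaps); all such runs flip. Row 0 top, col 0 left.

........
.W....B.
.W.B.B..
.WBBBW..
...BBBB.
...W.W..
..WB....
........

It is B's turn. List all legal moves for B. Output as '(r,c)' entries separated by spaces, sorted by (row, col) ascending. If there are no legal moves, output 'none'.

Answer: (1,0) (2,4) (2,6) (3,0) (3,6) (6,1) (6,4) (6,5) (6,6) (7,1)

Derivation:
(0,0): no bracket -> illegal
(0,1): no bracket -> illegal
(0,2): no bracket -> illegal
(1,0): flips 1 -> legal
(1,2): no bracket -> illegal
(2,0): no bracket -> illegal
(2,2): no bracket -> illegal
(2,4): flips 1 -> legal
(2,6): flips 1 -> legal
(3,0): flips 1 -> legal
(3,6): flips 1 -> legal
(4,0): no bracket -> illegal
(4,1): no bracket -> illegal
(4,2): no bracket -> illegal
(5,1): no bracket -> illegal
(5,2): no bracket -> illegal
(5,4): no bracket -> illegal
(5,6): no bracket -> illegal
(6,1): flips 1 -> legal
(6,4): flips 1 -> legal
(6,5): flips 1 -> legal
(6,6): flips 1 -> legal
(7,1): flips 2 -> legal
(7,2): no bracket -> illegal
(7,3): no bracket -> illegal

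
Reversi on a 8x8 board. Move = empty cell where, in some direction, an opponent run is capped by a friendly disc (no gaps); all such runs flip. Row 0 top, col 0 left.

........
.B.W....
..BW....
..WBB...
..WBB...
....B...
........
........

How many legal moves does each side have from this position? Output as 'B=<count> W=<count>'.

-- B to move --
(0,2): no bracket -> illegal
(0,3): flips 2 -> legal
(0,4): flips 1 -> legal
(1,2): flips 1 -> legal
(1,4): no bracket -> illegal
(2,1): flips 1 -> legal
(2,4): flips 1 -> legal
(3,1): flips 1 -> legal
(4,1): flips 1 -> legal
(5,1): flips 1 -> legal
(5,2): flips 2 -> legal
(5,3): no bracket -> illegal
B mobility = 9
-- W to move --
(0,0): no bracket -> illegal
(0,1): no bracket -> illegal
(0,2): no bracket -> illegal
(1,0): no bracket -> illegal
(1,2): flips 1 -> legal
(2,0): no bracket -> illegal
(2,1): flips 1 -> legal
(2,4): flips 1 -> legal
(2,5): no bracket -> illegal
(3,1): flips 1 -> legal
(3,5): flips 2 -> legal
(4,5): flips 3 -> legal
(5,2): no bracket -> illegal
(5,3): flips 2 -> legal
(5,5): no bracket -> illegal
(6,3): no bracket -> illegal
(6,4): no bracket -> illegal
(6,5): flips 2 -> legal
W mobility = 8

Answer: B=9 W=8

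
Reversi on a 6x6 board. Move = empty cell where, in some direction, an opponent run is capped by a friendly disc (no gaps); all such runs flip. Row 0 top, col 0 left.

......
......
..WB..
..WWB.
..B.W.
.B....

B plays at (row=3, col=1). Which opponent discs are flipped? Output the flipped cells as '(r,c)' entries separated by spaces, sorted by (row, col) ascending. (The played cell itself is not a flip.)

Answer: (3,2) (3,3)

Derivation:
Dir NW: first cell '.' (not opp) -> no flip
Dir N: first cell '.' (not opp) -> no flip
Dir NE: opp run (2,2), next='.' -> no flip
Dir W: first cell '.' (not opp) -> no flip
Dir E: opp run (3,2) (3,3) capped by B -> flip
Dir SW: first cell '.' (not opp) -> no flip
Dir S: first cell '.' (not opp) -> no flip
Dir SE: first cell 'B' (not opp) -> no flip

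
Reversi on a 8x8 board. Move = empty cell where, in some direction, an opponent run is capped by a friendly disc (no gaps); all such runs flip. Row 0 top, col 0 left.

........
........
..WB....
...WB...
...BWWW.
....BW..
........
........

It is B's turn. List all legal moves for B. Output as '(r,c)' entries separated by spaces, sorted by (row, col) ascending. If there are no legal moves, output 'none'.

Answer: (2,1) (3,2) (3,6) (4,7) (5,6)

Derivation:
(1,1): no bracket -> illegal
(1,2): no bracket -> illegal
(1,3): no bracket -> illegal
(2,1): flips 1 -> legal
(2,4): no bracket -> illegal
(3,1): no bracket -> illegal
(3,2): flips 1 -> legal
(3,5): no bracket -> illegal
(3,6): flips 1 -> legal
(3,7): no bracket -> illegal
(4,2): no bracket -> illegal
(4,7): flips 3 -> legal
(5,3): no bracket -> illegal
(5,6): flips 2 -> legal
(5,7): no bracket -> illegal
(6,4): no bracket -> illegal
(6,5): no bracket -> illegal
(6,6): no bracket -> illegal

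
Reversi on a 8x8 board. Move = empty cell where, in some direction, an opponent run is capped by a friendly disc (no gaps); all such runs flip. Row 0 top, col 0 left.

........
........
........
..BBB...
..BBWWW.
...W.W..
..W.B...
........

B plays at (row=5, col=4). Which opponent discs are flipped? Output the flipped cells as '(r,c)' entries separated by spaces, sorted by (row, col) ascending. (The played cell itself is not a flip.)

Dir NW: first cell 'B' (not opp) -> no flip
Dir N: opp run (4,4) capped by B -> flip
Dir NE: opp run (4,5), next='.' -> no flip
Dir W: opp run (5,3), next='.' -> no flip
Dir E: opp run (5,5), next='.' -> no flip
Dir SW: first cell '.' (not opp) -> no flip
Dir S: first cell 'B' (not opp) -> no flip
Dir SE: first cell '.' (not opp) -> no flip

Answer: (4,4)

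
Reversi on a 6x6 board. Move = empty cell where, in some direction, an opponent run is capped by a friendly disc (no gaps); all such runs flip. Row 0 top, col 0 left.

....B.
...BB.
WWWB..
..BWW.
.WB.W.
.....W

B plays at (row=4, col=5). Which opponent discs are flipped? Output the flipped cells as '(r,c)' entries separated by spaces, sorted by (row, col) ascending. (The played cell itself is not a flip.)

Dir NW: opp run (3,4) capped by B -> flip
Dir N: first cell '.' (not opp) -> no flip
Dir NE: edge -> no flip
Dir W: opp run (4,4), next='.' -> no flip
Dir E: edge -> no flip
Dir SW: first cell '.' (not opp) -> no flip
Dir S: opp run (5,5), next=edge -> no flip
Dir SE: edge -> no flip

Answer: (3,4)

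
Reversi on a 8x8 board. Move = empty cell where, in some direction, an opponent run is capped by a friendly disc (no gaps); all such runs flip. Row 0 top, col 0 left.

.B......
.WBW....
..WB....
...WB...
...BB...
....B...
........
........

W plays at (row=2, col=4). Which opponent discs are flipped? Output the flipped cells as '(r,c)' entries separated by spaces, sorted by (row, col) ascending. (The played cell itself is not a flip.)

Answer: (2,3)

Derivation:
Dir NW: first cell 'W' (not opp) -> no flip
Dir N: first cell '.' (not opp) -> no flip
Dir NE: first cell '.' (not opp) -> no flip
Dir W: opp run (2,3) capped by W -> flip
Dir E: first cell '.' (not opp) -> no flip
Dir SW: first cell 'W' (not opp) -> no flip
Dir S: opp run (3,4) (4,4) (5,4), next='.' -> no flip
Dir SE: first cell '.' (not opp) -> no flip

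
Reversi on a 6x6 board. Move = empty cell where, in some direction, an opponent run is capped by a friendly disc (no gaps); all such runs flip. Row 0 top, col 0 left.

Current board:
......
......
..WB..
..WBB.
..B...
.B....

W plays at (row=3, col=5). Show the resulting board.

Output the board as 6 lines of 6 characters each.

Place W at (3,5); scan 8 dirs for brackets.
Dir NW: first cell '.' (not opp) -> no flip
Dir N: first cell '.' (not opp) -> no flip
Dir NE: edge -> no flip
Dir W: opp run (3,4) (3,3) capped by W -> flip
Dir E: edge -> no flip
Dir SW: first cell '.' (not opp) -> no flip
Dir S: first cell '.' (not opp) -> no flip
Dir SE: edge -> no flip
All flips: (3,3) (3,4)

Answer: ......
......
..WB..
..WWWW
..B...
.B....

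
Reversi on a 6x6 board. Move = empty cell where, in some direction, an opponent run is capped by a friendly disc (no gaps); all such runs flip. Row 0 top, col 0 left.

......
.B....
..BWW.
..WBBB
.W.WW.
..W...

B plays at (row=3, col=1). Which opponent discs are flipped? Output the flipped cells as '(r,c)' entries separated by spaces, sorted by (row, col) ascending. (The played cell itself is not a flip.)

Dir NW: first cell '.' (not opp) -> no flip
Dir N: first cell '.' (not opp) -> no flip
Dir NE: first cell 'B' (not opp) -> no flip
Dir W: first cell '.' (not opp) -> no flip
Dir E: opp run (3,2) capped by B -> flip
Dir SW: first cell '.' (not opp) -> no flip
Dir S: opp run (4,1), next='.' -> no flip
Dir SE: first cell '.' (not opp) -> no flip

Answer: (3,2)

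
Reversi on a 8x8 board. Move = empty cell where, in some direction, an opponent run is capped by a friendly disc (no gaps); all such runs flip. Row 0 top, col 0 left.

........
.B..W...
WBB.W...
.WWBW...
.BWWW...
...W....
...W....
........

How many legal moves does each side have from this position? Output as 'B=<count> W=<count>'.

Answer: B=11 W=10

Derivation:
-- B to move --
(0,3): no bracket -> illegal
(0,4): no bracket -> illegal
(0,5): no bracket -> illegal
(1,0): no bracket -> illegal
(1,3): no bracket -> illegal
(1,5): flips 1 -> legal
(2,3): flips 1 -> legal
(2,5): no bracket -> illegal
(3,0): flips 2 -> legal
(3,5): flips 1 -> legal
(4,0): flips 1 -> legal
(4,5): flips 3 -> legal
(5,1): flips 1 -> legal
(5,2): flips 2 -> legal
(5,4): flips 2 -> legal
(5,5): flips 1 -> legal
(6,2): no bracket -> illegal
(6,4): no bracket -> illegal
(7,2): no bracket -> illegal
(7,3): flips 3 -> legal
(7,4): no bracket -> illegal
B mobility = 11
-- W to move --
(0,0): flips 3 -> legal
(0,1): flips 2 -> legal
(0,2): flips 1 -> legal
(1,0): flips 1 -> legal
(1,2): flips 1 -> legal
(1,3): flips 1 -> legal
(2,3): flips 3 -> legal
(3,0): no bracket -> illegal
(4,0): flips 1 -> legal
(5,0): flips 1 -> legal
(5,1): flips 1 -> legal
(5,2): no bracket -> illegal
W mobility = 10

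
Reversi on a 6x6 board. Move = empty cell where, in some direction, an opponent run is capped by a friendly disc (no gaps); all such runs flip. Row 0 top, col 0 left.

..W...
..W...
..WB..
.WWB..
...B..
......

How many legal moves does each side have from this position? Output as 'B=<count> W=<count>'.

Answer: B=5 W=5

Derivation:
-- B to move --
(0,1): flips 1 -> legal
(0,3): no bracket -> illegal
(1,1): flips 1 -> legal
(1,3): no bracket -> illegal
(2,0): no bracket -> illegal
(2,1): flips 2 -> legal
(3,0): flips 2 -> legal
(4,0): no bracket -> illegal
(4,1): flips 1 -> legal
(4,2): no bracket -> illegal
B mobility = 5
-- W to move --
(1,3): no bracket -> illegal
(1,4): flips 1 -> legal
(2,4): flips 1 -> legal
(3,4): flips 2 -> legal
(4,2): no bracket -> illegal
(4,4): flips 1 -> legal
(5,2): no bracket -> illegal
(5,3): no bracket -> illegal
(5,4): flips 1 -> legal
W mobility = 5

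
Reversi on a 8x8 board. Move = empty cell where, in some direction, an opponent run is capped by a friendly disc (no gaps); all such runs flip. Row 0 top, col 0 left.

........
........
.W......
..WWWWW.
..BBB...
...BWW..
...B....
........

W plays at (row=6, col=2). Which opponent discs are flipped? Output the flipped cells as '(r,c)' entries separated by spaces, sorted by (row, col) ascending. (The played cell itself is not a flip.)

Dir NW: first cell '.' (not opp) -> no flip
Dir N: first cell '.' (not opp) -> no flip
Dir NE: opp run (5,3) (4,4) capped by W -> flip
Dir W: first cell '.' (not opp) -> no flip
Dir E: opp run (6,3), next='.' -> no flip
Dir SW: first cell '.' (not opp) -> no flip
Dir S: first cell '.' (not opp) -> no flip
Dir SE: first cell '.' (not opp) -> no flip

Answer: (4,4) (5,3)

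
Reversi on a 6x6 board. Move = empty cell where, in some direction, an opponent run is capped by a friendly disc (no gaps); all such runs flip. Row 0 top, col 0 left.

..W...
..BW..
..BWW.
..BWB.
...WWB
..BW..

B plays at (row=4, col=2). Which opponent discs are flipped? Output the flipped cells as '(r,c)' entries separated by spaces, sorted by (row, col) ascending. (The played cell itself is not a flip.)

Dir NW: first cell '.' (not opp) -> no flip
Dir N: first cell 'B' (not opp) -> no flip
Dir NE: opp run (3,3) (2,4), next='.' -> no flip
Dir W: first cell '.' (not opp) -> no flip
Dir E: opp run (4,3) (4,4) capped by B -> flip
Dir SW: first cell '.' (not opp) -> no flip
Dir S: first cell 'B' (not opp) -> no flip
Dir SE: opp run (5,3), next=edge -> no flip

Answer: (4,3) (4,4)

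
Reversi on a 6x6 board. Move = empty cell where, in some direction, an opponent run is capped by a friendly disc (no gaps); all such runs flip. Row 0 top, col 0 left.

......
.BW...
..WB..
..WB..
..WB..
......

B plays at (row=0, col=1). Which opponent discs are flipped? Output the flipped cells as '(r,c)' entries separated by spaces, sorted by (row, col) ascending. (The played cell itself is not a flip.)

Answer: (1,2)

Derivation:
Dir NW: edge -> no flip
Dir N: edge -> no flip
Dir NE: edge -> no flip
Dir W: first cell '.' (not opp) -> no flip
Dir E: first cell '.' (not opp) -> no flip
Dir SW: first cell '.' (not opp) -> no flip
Dir S: first cell 'B' (not opp) -> no flip
Dir SE: opp run (1,2) capped by B -> flip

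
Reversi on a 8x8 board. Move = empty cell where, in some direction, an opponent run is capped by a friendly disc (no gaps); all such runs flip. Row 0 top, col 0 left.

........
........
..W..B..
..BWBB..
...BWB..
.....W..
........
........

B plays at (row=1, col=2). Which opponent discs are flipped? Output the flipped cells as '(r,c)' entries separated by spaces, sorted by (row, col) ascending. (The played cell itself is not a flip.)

Answer: (2,2)

Derivation:
Dir NW: first cell '.' (not opp) -> no flip
Dir N: first cell '.' (not opp) -> no flip
Dir NE: first cell '.' (not opp) -> no flip
Dir W: first cell '.' (not opp) -> no flip
Dir E: first cell '.' (not opp) -> no flip
Dir SW: first cell '.' (not opp) -> no flip
Dir S: opp run (2,2) capped by B -> flip
Dir SE: first cell '.' (not opp) -> no flip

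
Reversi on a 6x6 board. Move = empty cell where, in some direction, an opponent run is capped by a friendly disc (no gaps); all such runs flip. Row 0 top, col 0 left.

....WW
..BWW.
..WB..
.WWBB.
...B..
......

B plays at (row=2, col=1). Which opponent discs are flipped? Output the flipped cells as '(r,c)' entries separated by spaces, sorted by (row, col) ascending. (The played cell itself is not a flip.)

Dir NW: first cell '.' (not opp) -> no flip
Dir N: first cell '.' (not opp) -> no flip
Dir NE: first cell 'B' (not opp) -> no flip
Dir W: first cell '.' (not opp) -> no flip
Dir E: opp run (2,2) capped by B -> flip
Dir SW: first cell '.' (not opp) -> no flip
Dir S: opp run (3,1), next='.' -> no flip
Dir SE: opp run (3,2) capped by B -> flip

Answer: (2,2) (3,2)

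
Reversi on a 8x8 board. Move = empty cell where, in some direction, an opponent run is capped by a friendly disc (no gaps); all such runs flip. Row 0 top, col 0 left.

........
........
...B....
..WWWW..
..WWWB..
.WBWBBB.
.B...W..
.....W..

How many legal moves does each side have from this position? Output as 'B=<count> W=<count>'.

-- B to move --
(2,1): flips 2 -> legal
(2,2): flips 4 -> legal
(2,4): flips 2 -> legal
(2,5): flips 3 -> legal
(2,6): no bracket -> illegal
(3,1): no bracket -> illegal
(3,6): no bracket -> illegal
(4,0): no bracket -> illegal
(4,1): flips 5 -> legal
(4,6): no bracket -> illegal
(5,0): flips 1 -> legal
(6,0): no bracket -> illegal
(6,2): no bracket -> illegal
(6,3): flips 3 -> legal
(6,4): no bracket -> illegal
(6,6): no bracket -> illegal
(7,4): flips 1 -> legal
(7,6): flips 1 -> legal
B mobility = 9
-- W to move --
(1,2): flips 1 -> legal
(1,3): flips 1 -> legal
(1,4): flips 1 -> legal
(2,2): no bracket -> illegal
(2,4): no bracket -> illegal
(3,6): no bracket -> illegal
(4,1): no bracket -> illegal
(4,6): flips 1 -> legal
(4,7): flips 1 -> legal
(5,0): no bracket -> illegal
(5,7): flips 3 -> legal
(6,0): no bracket -> illegal
(6,2): flips 1 -> legal
(6,3): no bracket -> illegal
(6,4): flips 1 -> legal
(6,6): flips 1 -> legal
(6,7): flips 2 -> legal
(7,0): flips 2 -> legal
(7,1): flips 1 -> legal
(7,2): no bracket -> illegal
W mobility = 12

Answer: B=9 W=12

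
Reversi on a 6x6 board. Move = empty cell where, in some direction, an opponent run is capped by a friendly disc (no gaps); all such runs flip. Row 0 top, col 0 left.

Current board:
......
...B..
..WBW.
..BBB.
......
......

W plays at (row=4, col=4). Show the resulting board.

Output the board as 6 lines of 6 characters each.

Answer: ......
...B..
..WBW.
..BWW.
....W.
......

Derivation:
Place W at (4,4); scan 8 dirs for brackets.
Dir NW: opp run (3,3) capped by W -> flip
Dir N: opp run (3,4) capped by W -> flip
Dir NE: first cell '.' (not opp) -> no flip
Dir W: first cell '.' (not opp) -> no flip
Dir E: first cell '.' (not opp) -> no flip
Dir SW: first cell '.' (not opp) -> no flip
Dir S: first cell '.' (not opp) -> no flip
Dir SE: first cell '.' (not opp) -> no flip
All flips: (3,3) (3,4)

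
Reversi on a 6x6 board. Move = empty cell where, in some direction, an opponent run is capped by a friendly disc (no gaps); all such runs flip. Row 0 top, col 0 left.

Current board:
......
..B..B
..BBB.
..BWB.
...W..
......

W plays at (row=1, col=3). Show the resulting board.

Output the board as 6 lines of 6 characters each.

Place W at (1,3); scan 8 dirs for brackets.
Dir NW: first cell '.' (not opp) -> no flip
Dir N: first cell '.' (not opp) -> no flip
Dir NE: first cell '.' (not opp) -> no flip
Dir W: opp run (1,2), next='.' -> no flip
Dir E: first cell '.' (not opp) -> no flip
Dir SW: opp run (2,2), next='.' -> no flip
Dir S: opp run (2,3) capped by W -> flip
Dir SE: opp run (2,4), next='.' -> no flip
All flips: (2,3)

Answer: ......
..BW.B
..BWB.
..BWB.
...W..
......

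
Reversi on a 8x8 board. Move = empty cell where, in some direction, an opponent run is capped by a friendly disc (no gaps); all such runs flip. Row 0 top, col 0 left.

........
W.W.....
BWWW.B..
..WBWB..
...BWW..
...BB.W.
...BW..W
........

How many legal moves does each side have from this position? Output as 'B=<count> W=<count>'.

Answer: B=11 W=11

Derivation:
-- B to move --
(0,0): flips 1 -> legal
(0,1): no bracket -> illegal
(0,2): no bracket -> illegal
(0,3): no bracket -> illegal
(1,1): flips 1 -> legal
(1,3): flips 1 -> legal
(1,4): no bracket -> illegal
(2,4): flips 5 -> legal
(3,0): no bracket -> illegal
(3,1): flips 1 -> legal
(3,6): flips 1 -> legal
(4,1): no bracket -> illegal
(4,2): no bracket -> illegal
(4,6): flips 2 -> legal
(4,7): no bracket -> illegal
(5,5): flips 2 -> legal
(5,7): no bracket -> illegal
(6,5): flips 1 -> legal
(6,6): no bracket -> illegal
(7,3): no bracket -> illegal
(7,4): flips 1 -> legal
(7,5): flips 1 -> legal
(7,6): no bracket -> illegal
(7,7): no bracket -> illegal
B mobility = 11
-- W to move --
(1,1): no bracket -> illegal
(1,4): no bracket -> illegal
(1,5): flips 2 -> legal
(1,6): flips 1 -> legal
(2,4): no bracket -> illegal
(2,6): flips 1 -> legal
(3,0): flips 1 -> legal
(3,1): no bracket -> illegal
(3,6): flips 1 -> legal
(4,2): flips 2 -> legal
(4,6): no bracket -> illegal
(5,2): flips 1 -> legal
(5,5): no bracket -> illegal
(6,2): flips 2 -> legal
(6,5): flips 2 -> legal
(7,2): flips 2 -> legal
(7,3): flips 4 -> legal
(7,4): no bracket -> illegal
W mobility = 11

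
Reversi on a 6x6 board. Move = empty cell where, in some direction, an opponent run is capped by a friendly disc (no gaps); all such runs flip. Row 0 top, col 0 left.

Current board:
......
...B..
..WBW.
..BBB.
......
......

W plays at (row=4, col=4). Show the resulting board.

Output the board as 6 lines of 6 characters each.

Place W at (4,4); scan 8 dirs for brackets.
Dir NW: opp run (3,3) capped by W -> flip
Dir N: opp run (3,4) capped by W -> flip
Dir NE: first cell '.' (not opp) -> no flip
Dir W: first cell '.' (not opp) -> no flip
Dir E: first cell '.' (not opp) -> no flip
Dir SW: first cell '.' (not opp) -> no flip
Dir S: first cell '.' (not opp) -> no flip
Dir SE: first cell '.' (not opp) -> no flip
All flips: (3,3) (3,4)

Answer: ......
...B..
..WBW.
..BWW.
....W.
......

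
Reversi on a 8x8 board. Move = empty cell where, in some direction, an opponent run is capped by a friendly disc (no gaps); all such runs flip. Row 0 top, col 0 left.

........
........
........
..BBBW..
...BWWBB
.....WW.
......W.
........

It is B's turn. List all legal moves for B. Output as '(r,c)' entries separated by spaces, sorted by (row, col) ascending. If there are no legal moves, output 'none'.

(2,4): flips 1 -> legal
(2,5): no bracket -> illegal
(2,6): no bracket -> illegal
(3,6): flips 1 -> legal
(5,3): no bracket -> illegal
(5,4): flips 1 -> legal
(5,7): no bracket -> illegal
(6,4): flips 1 -> legal
(6,5): flips 1 -> legal
(6,7): flips 2 -> legal
(7,5): no bracket -> illegal
(7,6): flips 2 -> legal
(7,7): flips 3 -> legal

Answer: (2,4) (3,6) (5,4) (6,4) (6,5) (6,7) (7,6) (7,7)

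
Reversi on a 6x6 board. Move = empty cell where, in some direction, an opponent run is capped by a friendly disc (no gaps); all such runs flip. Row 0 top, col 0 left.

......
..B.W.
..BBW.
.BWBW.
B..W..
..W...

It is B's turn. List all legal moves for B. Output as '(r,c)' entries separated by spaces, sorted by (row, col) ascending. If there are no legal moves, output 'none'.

Answer: (0,5) (1,5) (2,5) (3,5) (4,1) (4,2) (4,5) (5,3)

Derivation:
(0,3): no bracket -> illegal
(0,4): no bracket -> illegal
(0,5): flips 1 -> legal
(1,3): no bracket -> illegal
(1,5): flips 1 -> legal
(2,1): no bracket -> illegal
(2,5): flips 1 -> legal
(3,5): flips 1 -> legal
(4,1): flips 1 -> legal
(4,2): flips 1 -> legal
(4,4): no bracket -> illegal
(4,5): flips 1 -> legal
(5,1): no bracket -> illegal
(5,3): flips 1 -> legal
(5,4): no bracket -> illegal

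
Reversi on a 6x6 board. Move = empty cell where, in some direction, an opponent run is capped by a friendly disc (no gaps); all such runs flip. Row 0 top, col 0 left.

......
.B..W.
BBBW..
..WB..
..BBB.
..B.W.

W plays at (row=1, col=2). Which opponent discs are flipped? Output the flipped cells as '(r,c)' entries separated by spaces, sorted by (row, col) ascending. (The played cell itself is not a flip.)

Answer: (2,2)

Derivation:
Dir NW: first cell '.' (not opp) -> no flip
Dir N: first cell '.' (not opp) -> no flip
Dir NE: first cell '.' (not opp) -> no flip
Dir W: opp run (1,1), next='.' -> no flip
Dir E: first cell '.' (not opp) -> no flip
Dir SW: opp run (2,1), next='.' -> no flip
Dir S: opp run (2,2) capped by W -> flip
Dir SE: first cell 'W' (not opp) -> no flip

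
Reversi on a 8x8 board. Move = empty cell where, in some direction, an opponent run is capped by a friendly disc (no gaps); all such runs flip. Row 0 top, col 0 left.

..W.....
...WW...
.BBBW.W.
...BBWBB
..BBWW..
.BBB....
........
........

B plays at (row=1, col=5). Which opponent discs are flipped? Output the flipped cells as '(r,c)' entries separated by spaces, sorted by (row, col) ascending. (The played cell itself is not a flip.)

Dir NW: first cell '.' (not opp) -> no flip
Dir N: first cell '.' (not opp) -> no flip
Dir NE: first cell '.' (not opp) -> no flip
Dir W: opp run (1,4) (1,3), next='.' -> no flip
Dir E: first cell '.' (not opp) -> no flip
Dir SW: opp run (2,4) capped by B -> flip
Dir S: first cell '.' (not opp) -> no flip
Dir SE: opp run (2,6) capped by B -> flip

Answer: (2,4) (2,6)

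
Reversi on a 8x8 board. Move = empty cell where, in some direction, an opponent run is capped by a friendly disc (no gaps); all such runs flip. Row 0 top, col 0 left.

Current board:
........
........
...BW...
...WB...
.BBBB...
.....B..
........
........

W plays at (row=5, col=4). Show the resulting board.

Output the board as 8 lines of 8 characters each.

Answer: ........
........
...BW...
...WW...
.BBBW...
....WB..
........
........

Derivation:
Place W at (5,4); scan 8 dirs for brackets.
Dir NW: opp run (4,3), next='.' -> no flip
Dir N: opp run (4,4) (3,4) capped by W -> flip
Dir NE: first cell '.' (not opp) -> no flip
Dir W: first cell '.' (not opp) -> no flip
Dir E: opp run (5,5), next='.' -> no flip
Dir SW: first cell '.' (not opp) -> no flip
Dir S: first cell '.' (not opp) -> no flip
Dir SE: first cell '.' (not opp) -> no flip
All flips: (3,4) (4,4)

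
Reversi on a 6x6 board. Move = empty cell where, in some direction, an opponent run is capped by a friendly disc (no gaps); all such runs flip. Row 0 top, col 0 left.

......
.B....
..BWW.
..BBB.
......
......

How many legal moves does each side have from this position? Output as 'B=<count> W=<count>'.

Answer: B=5 W=6

Derivation:
-- B to move --
(1,2): flips 1 -> legal
(1,3): flips 1 -> legal
(1,4): flips 2 -> legal
(1,5): flips 1 -> legal
(2,5): flips 2 -> legal
(3,5): no bracket -> illegal
B mobility = 5
-- W to move --
(0,0): no bracket -> illegal
(0,1): no bracket -> illegal
(0,2): no bracket -> illegal
(1,0): no bracket -> illegal
(1,2): no bracket -> illegal
(1,3): no bracket -> illegal
(2,0): no bracket -> illegal
(2,1): flips 1 -> legal
(2,5): no bracket -> illegal
(3,1): no bracket -> illegal
(3,5): no bracket -> illegal
(4,1): flips 1 -> legal
(4,2): flips 1 -> legal
(4,3): flips 1 -> legal
(4,4): flips 1 -> legal
(4,5): flips 1 -> legal
W mobility = 6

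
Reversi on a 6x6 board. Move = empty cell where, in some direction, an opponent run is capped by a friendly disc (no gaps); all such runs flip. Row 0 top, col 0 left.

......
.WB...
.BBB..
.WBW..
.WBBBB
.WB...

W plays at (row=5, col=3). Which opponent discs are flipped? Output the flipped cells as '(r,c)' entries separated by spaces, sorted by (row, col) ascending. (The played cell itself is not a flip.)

Answer: (4,2) (4,3) (5,2)

Derivation:
Dir NW: opp run (4,2) capped by W -> flip
Dir N: opp run (4,3) capped by W -> flip
Dir NE: opp run (4,4), next='.' -> no flip
Dir W: opp run (5,2) capped by W -> flip
Dir E: first cell '.' (not opp) -> no flip
Dir SW: edge -> no flip
Dir S: edge -> no flip
Dir SE: edge -> no flip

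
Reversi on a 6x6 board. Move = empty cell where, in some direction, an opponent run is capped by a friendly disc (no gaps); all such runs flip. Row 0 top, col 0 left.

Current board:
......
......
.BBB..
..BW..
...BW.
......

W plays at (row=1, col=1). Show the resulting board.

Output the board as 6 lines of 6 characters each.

Place W at (1,1); scan 8 dirs for brackets.
Dir NW: first cell '.' (not opp) -> no flip
Dir N: first cell '.' (not opp) -> no flip
Dir NE: first cell '.' (not opp) -> no flip
Dir W: first cell '.' (not opp) -> no flip
Dir E: first cell '.' (not opp) -> no flip
Dir SW: first cell '.' (not opp) -> no flip
Dir S: opp run (2,1), next='.' -> no flip
Dir SE: opp run (2,2) capped by W -> flip
All flips: (2,2)

Answer: ......
.W....
.BWB..
..BW..
...BW.
......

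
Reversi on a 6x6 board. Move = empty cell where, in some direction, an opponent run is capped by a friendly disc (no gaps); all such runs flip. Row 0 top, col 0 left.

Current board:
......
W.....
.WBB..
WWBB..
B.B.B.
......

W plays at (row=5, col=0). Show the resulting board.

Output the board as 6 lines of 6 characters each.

Place W at (5,0); scan 8 dirs for brackets.
Dir NW: edge -> no flip
Dir N: opp run (4,0) capped by W -> flip
Dir NE: first cell '.' (not opp) -> no flip
Dir W: edge -> no flip
Dir E: first cell '.' (not opp) -> no flip
Dir SW: edge -> no flip
Dir S: edge -> no flip
Dir SE: edge -> no flip
All flips: (4,0)

Answer: ......
W.....
.WBB..
WWBB..
W.B.B.
W.....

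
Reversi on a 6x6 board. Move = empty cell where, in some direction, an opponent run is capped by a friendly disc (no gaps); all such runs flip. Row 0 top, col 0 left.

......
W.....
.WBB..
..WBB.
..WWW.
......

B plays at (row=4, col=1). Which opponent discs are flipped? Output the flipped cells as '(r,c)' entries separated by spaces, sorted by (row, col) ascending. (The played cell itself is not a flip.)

Dir NW: first cell '.' (not opp) -> no flip
Dir N: first cell '.' (not opp) -> no flip
Dir NE: opp run (3,2) capped by B -> flip
Dir W: first cell '.' (not opp) -> no flip
Dir E: opp run (4,2) (4,3) (4,4), next='.' -> no flip
Dir SW: first cell '.' (not opp) -> no flip
Dir S: first cell '.' (not opp) -> no flip
Dir SE: first cell '.' (not opp) -> no flip

Answer: (3,2)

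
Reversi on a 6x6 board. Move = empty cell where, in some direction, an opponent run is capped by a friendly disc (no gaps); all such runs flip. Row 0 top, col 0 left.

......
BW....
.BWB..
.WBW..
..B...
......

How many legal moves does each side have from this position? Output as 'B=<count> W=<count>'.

Answer: B=8 W=6

Derivation:
-- B to move --
(0,0): no bracket -> illegal
(0,1): flips 1 -> legal
(0,2): no bracket -> illegal
(1,2): flips 2 -> legal
(1,3): no bracket -> illegal
(2,0): flips 1 -> legal
(2,4): flips 1 -> legal
(3,0): flips 1 -> legal
(3,4): flips 1 -> legal
(4,0): no bracket -> illegal
(4,1): flips 1 -> legal
(4,3): flips 1 -> legal
(4,4): no bracket -> illegal
B mobility = 8
-- W to move --
(0,0): no bracket -> illegal
(0,1): no bracket -> illegal
(1,2): no bracket -> illegal
(1,3): flips 1 -> legal
(1,4): no bracket -> illegal
(2,0): flips 1 -> legal
(2,4): flips 1 -> legal
(3,0): no bracket -> illegal
(3,4): no bracket -> illegal
(4,1): no bracket -> illegal
(4,3): no bracket -> illegal
(5,1): flips 1 -> legal
(5,2): flips 2 -> legal
(5,3): flips 1 -> legal
W mobility = 6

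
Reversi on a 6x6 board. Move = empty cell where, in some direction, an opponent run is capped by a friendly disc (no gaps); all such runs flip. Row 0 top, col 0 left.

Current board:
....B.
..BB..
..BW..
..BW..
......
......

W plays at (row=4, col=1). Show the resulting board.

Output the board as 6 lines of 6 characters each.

Place W at (4,1); scan 8 dirs for brackets.
Dir NW: first cell '.' (not opp) -> no flip
Dir N: first cell '.' (not opp) -> no flip
Dir NE: opp run (3,2) capped by W -> flip
Dir W: first cell '.' (not opp) -> no flip
Dir E: first cell '.' (not opp) -> no flip
Dir SW: first cell '.' (not opp) -> no flip
Dir S: first cell '.' (not opp) -> no flip
Dir SE: first cell '.' (not opp) -> no flip
All flips: (3,2)

Answer: ....B.
..BB..
..BW..
..WW..
.W....
......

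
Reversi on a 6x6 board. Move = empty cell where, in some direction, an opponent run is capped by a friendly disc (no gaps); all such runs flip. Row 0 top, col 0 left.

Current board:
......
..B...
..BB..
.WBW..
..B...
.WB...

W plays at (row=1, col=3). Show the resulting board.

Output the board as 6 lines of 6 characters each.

Answer: ......
..BW..
..WW..
.WBW..
..B...
.WB...

Derivation:
Place W at (1,3); scan 8 dirs for brackets.
Dir NW: first cell '.' (not opp) -> no flip
Dir N: first cell '.' (not opp) -> no flip
Dir NE: first cell '.' (not opp) -> no flip
Dir W: opp run (1,2), next='.' -> no flip
Dir E: first cell '.' (not opp) -> no flip
Dir SW: opp run (2,2) capped by W -> flip
Dir S: opp run (2,3) capped by W -> flip
Dir SE: first cell '.' (not opp) -> no flip
All flips: (2,2) (2,3)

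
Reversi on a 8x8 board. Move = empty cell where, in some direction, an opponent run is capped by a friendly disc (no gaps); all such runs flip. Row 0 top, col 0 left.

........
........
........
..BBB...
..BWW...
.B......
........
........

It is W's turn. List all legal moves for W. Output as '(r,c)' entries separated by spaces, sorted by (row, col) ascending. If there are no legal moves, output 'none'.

Answer: (2,1) (2,2) (2,3) (2,4) (2,5) (4,1)

Derivation:
(2,1): flips 1 -> legal
(2,2): flips 1 -> legal
(2,3): flips 1 -> legal
(2,4): flips 1 -> legal
(2,5): flips 1 -> legal
(3,1): no bracket -> illegal
(3,5): no bracket -> illegal
(4,0): no bracket -> illegal
(4,1): flips 1 -> legal
(4,5): no bracket -> illegal
(5,0): no bracket -> illegal
(5,2): no bracket -> illegal
(5,3): no bracket -> illegal
(6,0): no bracket -> illegal
(6,1): no bracket -> illegal
(6,2): no bracket -> illegal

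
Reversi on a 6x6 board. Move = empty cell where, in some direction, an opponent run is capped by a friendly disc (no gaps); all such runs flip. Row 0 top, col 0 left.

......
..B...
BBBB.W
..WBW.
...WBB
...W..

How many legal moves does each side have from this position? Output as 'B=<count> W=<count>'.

-- B to move --
(1,4): no bracket -> illegal
(1,5): no bracket -> illegal
(2,4): flips 1 -> legal
(3,1): flips 1 -> legal
(3,5): flips 1 -> legal
(4,1): flips 1 -> legal
(4,2): flips 2 -> legal
(5,2): no bracket -> illegal
(5,4): flips 2 -> legal
B mobility = 6
-- W to move --
(0,1): flips 2 -> legal
(0,2): flips 2 -> legal
(0,3): no bracket -> illegal
(1,0): flips 1 -> legal
(1,1): no bracket -> illegal
(1,3): flips 2 -> legal
(1,4): flips 1 -> legal
(2,4): no bracket -> illegal
(3,0): no bracket -> illegal
(3,1): no bracket -> illegal
(3,5): flips 1 -> legal
(4,2): no bracket -> illegal
(5,4): flips 1 -> legal
(5,5): no bracket -> illegal
W mobility = 7

Answer: B=6 W=7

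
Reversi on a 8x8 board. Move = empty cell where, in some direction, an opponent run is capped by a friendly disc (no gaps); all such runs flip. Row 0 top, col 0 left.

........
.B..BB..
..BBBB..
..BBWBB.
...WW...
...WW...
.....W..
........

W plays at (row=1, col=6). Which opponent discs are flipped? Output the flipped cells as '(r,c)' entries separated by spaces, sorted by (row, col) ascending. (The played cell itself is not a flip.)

Dir NW: first cell '.' (not opp) -> no flip
Dir N: first cell '.' (not opp) -> no flip
Dir NE: first cell '.' (not opp) -> no flip
Dir W: opp run (1,5) (1,4), next='.' -> no flip
Dir E: first cell '.' (not opp) -> no flip
Dir SW: opp run (2,5) capped by W -> flip
Dir S: first cell '.' (not opp) -> no flip
Dir SE: first cell '.' (not opp) -> no flip

Answer: (2,5)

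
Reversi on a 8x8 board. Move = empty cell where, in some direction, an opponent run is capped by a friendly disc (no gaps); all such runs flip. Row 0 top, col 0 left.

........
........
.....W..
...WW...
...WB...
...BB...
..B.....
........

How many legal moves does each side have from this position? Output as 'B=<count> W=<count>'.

-- B to move --
(1,4): no bracket -> illegal
(1,5): no bracket -> illegal
(1,6): no bracket -> illegal
(2,2): flips 1 -> legal
(2,3): flips 2 -> legal
(2,4): flips 1 -> legal
(2,6): no bracket -> illegal
(3,2): flips 1 -> legal
(3,5): no bracket -> illegal
(3,6): no bracket -> illegal
(4,2): flips 1 -> legal
(4,5): no bracket -> illegal
(5,2): no bracket -> illegal
B mobility = 5
-- W to move --
(3,5): no bracket -> illegal
(4,2): no bracket -> illegal
(4,5): flips 1 -> legal
(5,1): no bracket -> illegal
(5,2): no bracket -> illegal
(5,5): flips 1 -> legal
(6,1): no bracket -> illegal
(6,3): flips 1 -> legal
(6,4): flips 2 -> legal
(6,5): flips 1 -> legal
(7,1): no bracket -> illegal
(7,2): no bracket -> illegal
(7,3): no bracket -> illegal
W mobility = 5

Answer: B=5 W=5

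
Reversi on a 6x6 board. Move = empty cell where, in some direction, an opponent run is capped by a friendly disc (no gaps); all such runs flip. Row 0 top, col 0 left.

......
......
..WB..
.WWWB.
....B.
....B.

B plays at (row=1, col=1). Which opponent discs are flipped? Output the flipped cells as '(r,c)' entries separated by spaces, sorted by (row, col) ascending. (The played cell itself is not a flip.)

Answer: (2,2) (3,3)

Derivation:
Dir NW: first cell '.' (not opp) -> no flip
Dir N: first cell '.' (not opp) -> no flip
Dir NE: first cell '.' (not opp) -> no flip
Dir W: first cell '.' (not opp) -> no flip
Dir E: first cell '.' (not opp) -> no flip
Dir SW: first cell '.' (not opp) -> no flip
Dir S: first cell '.' (not opp) -> no flip
Dir SE: opp run (2,2) (3,3) capped by B -> flip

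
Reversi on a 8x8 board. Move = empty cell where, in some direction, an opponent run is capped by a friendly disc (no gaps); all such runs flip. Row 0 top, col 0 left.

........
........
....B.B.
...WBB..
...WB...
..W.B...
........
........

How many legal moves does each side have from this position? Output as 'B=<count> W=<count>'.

Answer: B=4 W=6

Derivation:
-- B to move --
(2,2): flips 1 -> legal
(2,3): no bracket -> illegal
(3,2): flips 2 -> legal
(4,1): no bracket -> illegal
(4,2): flips 2 -> legal
(5,1): no bracket -> illegal
(5,3): no bracket -> illegal
(6,1): flips 2 -> legal
(6,2): no bracket -> illegal
(6,3): no bracket -> illegal
B mobility = 4
-- W to move --
(1,3): no bracket -> illegal
(1,4): no bracket -> illegal
(1,5): flips 1 -> legal
(1,6): no bracket -> illegal
(1,7): no bracket -> illegal
(2,3): no bracket -> illegal
(2,5): flips 1 -> legal
(2,7): no bracket -> illegal
(3,6): flips 2 -> legal
(3,7): no bracket -> illegal
(4,5): flips 1 -> legal
(4,6): no bracket -> illegal
(5,3): no bracket -> illegal
(5,5): flips 1 -> legal
(6,3): no bracket -> illegal
(6,4): no bracket -> illegal
(6,5): flips 1 -> legal
W mobility = 6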